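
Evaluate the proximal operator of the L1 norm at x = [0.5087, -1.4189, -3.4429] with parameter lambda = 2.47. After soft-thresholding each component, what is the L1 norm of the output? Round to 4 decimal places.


Soft-thresholding with lambda = 2.47:
prox(0.5087) = sign(0.5087)*max(|0.5087| - 2.47, 0) = 0.0
prox(-1.4189) = sign(-1.4189)*max(|-1.4189| - 2.47, 0) = 0.0
prox(-3.4429) = sign(-3.4429)*max(|-3.4429| - 2.47, 0) = -0.9729
prox(x) = [0.0, 0.0, -0.9729]
||prox(x)||_1 = 0.0 + 0.0 + 0.9729 = 0.9729


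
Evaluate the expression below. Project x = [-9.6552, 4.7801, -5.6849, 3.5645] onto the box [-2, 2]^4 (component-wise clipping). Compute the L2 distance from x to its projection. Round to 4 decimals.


Project each component onto [-2, 2].
clip(-9.6552) = -2.0, clip(4.7801) = 2.0, clip(-5.6849) = -2.0, clip(3.5645) = 2.0
Projection = [-2.0, 2.0, -2.0, 2.0]
Squared diffs: [58.6021, 7.729, 13.5785, 2.4477]
Distance = sqrt(82.3573) = 9.0751


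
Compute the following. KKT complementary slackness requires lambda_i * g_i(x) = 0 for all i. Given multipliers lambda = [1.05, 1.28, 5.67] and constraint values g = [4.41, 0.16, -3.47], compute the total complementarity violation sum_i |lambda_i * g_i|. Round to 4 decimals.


KKT complementary slackness check:
lambda_1 * g_1 = 1.05 * 4.41 = 4.6305
lambda_2 * g_2 = 1.28 * 0.16 = 0.2048
lambda_3 * g_3 = 5.67 * -3.47 = -19.6749
Total violation = 4.6305 + 0.2048 + 19.6749 = 24.5102


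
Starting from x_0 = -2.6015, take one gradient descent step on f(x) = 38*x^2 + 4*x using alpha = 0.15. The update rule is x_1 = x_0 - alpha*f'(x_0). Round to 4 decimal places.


We compute the gradient at x_0 and apply the update.
f'(x) = 76*x + 4
f'(-2.6015) = 76*-2.6015 + 4 = -193.714
x_1 = -2.6015 - 0.15*-193.714 = 26.4556


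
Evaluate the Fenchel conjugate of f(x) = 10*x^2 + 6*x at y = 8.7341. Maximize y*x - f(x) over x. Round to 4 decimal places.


f*(y) = sup_x {y*x - a*x^2 - b*x} = sup_x {(y-b)*x - a*x^2}
FOC: (y - b) - 2a*x = 0 => x* = (y - b)/(2a)
x* = (8.7341 - 6)/(2*10) = 0.1367
f*(8.7341) = (y-b)^2/(4a) = (8.7341 - 6)^2/(4*10)
= 7.4753/40 = 0.1869


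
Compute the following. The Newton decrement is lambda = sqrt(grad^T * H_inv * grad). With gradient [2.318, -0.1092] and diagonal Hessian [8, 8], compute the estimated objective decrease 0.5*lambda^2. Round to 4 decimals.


Step 1: H is diagonal, so H^(-1) * g = [0.2898, -0.0137].
Step 2: g^T H^(-1) g = sum_i g_i^2 / H_ii
  = (2.318)^2/8 + (-0.1092)^2/8
  = 0.6716 + 0.0015 = 0.6731
Step 3: Objective decrease = 0.5 * g^T H^(-1) g = 0.3366


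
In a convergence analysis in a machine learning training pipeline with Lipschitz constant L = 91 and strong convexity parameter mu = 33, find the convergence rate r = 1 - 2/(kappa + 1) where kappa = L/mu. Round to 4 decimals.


Step 1: Compute the condition number.
kappa = L/mu = 91/33 = 2.7576
Step 2: Compute the convergence rate.
r = 1 - 2/(kappa + 1) = 1 - 2*mu/(L + mu) = (L - mu)/(L + mu) = 58/124 = 0.4677


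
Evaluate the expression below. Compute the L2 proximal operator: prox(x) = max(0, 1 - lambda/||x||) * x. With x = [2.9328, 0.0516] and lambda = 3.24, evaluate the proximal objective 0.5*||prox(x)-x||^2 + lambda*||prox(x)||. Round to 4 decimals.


Step 1: Compute ||x||.
||x|| = 2.9333
Step 2: Compute scaling factor.
scale = max(0, 1 - 3.24/2.9333) = 0.0
Step 3: prox(x) = [0.0, 0.0]
||prox(x)|| = 0.0
Step 4: Proximal objective.
0.5*||prox-x||^2 = 4.302
lambda*||prox|| = 0.0
Total = 4.302


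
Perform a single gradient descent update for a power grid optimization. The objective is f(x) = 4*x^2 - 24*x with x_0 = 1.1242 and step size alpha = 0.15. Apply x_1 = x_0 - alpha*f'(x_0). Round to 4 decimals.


We compute the gradient at x_0 and apply the update.
f'(x) = 8*x - 24
f'(1.1242) = 8*1.1242 - 24 = -15.0064
x_1 = 1.1242 - 0.15*-15.0064 = 3.3752


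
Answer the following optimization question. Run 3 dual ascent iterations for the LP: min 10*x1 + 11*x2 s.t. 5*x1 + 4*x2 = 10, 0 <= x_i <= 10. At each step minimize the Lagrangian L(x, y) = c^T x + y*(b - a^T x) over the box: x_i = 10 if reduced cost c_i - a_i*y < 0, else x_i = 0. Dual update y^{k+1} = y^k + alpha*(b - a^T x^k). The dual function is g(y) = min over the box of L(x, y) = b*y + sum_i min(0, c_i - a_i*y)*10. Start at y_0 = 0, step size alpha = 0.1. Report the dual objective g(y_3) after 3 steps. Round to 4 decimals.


Dual ascent for LP: min 10*x1 + 11*x2, 5*x1 + 4*x2 = 10, 0 <= x_i <= 10
Step 1: y^k = 0.0, reduced costs: (10.0, 11.0)
  x^k = (0.0, 0.0), subgradient = b - a^T x = 10.0
  y^{k+1} = 0.0 + 0.1*10.0 = 1.0
Step 2: y^k = 1.0, reduced costs: (5.0, 7.0)
  x^k = (0.0, 0.0), subgradient = b - a^T x = 10.0
  y^{k+1} = 1.0 + 0.1*10.0 = 2.0
Step 3: y^k = 2.0, reduced costs: (0.0, 3.0)
  x^k = (0.0, 0.0), subgradient = b - a^T x = 10.0
  y^{k+1} = 2.0 + 0.1*10.0 = 3.0
Dual objective at y_3 = 3.0: reduced costs (-5.0, -1.0), box minimizer x = (10.0, 10.0)
g(y_3) = b*y + (c1 - a1*y)*x1 + (c2 - a2*y)*x2 = 10*3.0 + (-5.0)*10.0 + (-1.0)*10.0 = 30.0 - 50.0 - 10.0 = -30.0


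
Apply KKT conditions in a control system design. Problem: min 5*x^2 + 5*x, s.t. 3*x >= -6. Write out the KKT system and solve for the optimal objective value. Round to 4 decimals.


Step 1: Try lambda = 0 (constraint inactive).
Stationarity: 2*5*x + 5 = 0
x* = -5/(2*5) = -0.5
Check constraint: 3*-0.5 = -1.5 >= -6 -- satisfied.
Step 2: Compute optimal value.
f(x*) = 5*(-0.5)^2 + 5*(-0.5) = -1.25


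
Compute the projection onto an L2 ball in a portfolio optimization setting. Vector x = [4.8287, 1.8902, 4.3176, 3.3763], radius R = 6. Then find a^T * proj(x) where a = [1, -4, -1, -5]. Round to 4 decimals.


Step 1: Compute ||x|| (intermediates to 6 decimals).
||x|| = sqrt(4.8287^2 + 1.8902^2 + 4.3176^2 + 3.3763^2) = 7.545215
Step 2: Project.
Since ||x|| > R, scale = R/||x|| = 6/7.545215 = 0.795206, proj(x) = scale * x
proj(x) = [3.839811, 1.503098, 3.433381, 2.684854]
Step 3: Dot product.
a^T * proj(x) = 1*3.839811 - 4*1.503098 - 1*3.433381 - 5*2.684854 = -19.0302


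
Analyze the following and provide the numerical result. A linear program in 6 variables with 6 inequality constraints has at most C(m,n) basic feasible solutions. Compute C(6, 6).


Each vertex corresponds to some choice of n active constraints out of m, so the number of vertices is at most C(m, n) = m! / (n!(m-n)!).
m = 6, n = 6
Numerator: 6 * 5 * 4 * 3 * 2 * 1
Denominator: 6! = 720
C(6, 6) = 1


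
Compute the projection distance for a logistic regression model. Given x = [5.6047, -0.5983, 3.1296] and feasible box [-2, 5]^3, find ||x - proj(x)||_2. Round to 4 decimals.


Project each component onto [-2, 5].
clip(5.6047) = 5.0, clip(-0.5983) = -0.5983, clip(3.1296) = 3.1296
Projection = [5.0, -0.5983, 3.1296]
Squared diffs: [0.3657, 0.0, 0.0]
Distance = sqrt(0.3657) = 0.6047


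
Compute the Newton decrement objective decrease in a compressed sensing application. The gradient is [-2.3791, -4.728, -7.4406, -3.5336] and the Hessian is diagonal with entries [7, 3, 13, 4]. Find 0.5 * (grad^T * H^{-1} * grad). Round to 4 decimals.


Step 1: H is diagonal, so H^(-1) * g = [-0.3399, -1.576, -0.5724, -0.8834].
Step 2: g^T H^(-1) g = sum_i g_i^2 / H_ii
  = (-2.3791)^2/7 + (-4.728)^2/3 + (-7.4406)^2/13 + (-3.5336)^2/4
  = 0.8086 + 7.4513 + 4.2587 + 3.1216 = 15.6402
Step 3: Objective decrease = 0.5 * g^T H^(-1) g = 7.8201


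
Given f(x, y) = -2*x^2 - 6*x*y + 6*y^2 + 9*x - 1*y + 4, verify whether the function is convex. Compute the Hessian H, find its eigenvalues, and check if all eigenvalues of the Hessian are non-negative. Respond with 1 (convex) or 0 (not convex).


The Hessian of f(x,y) = -2*x^2 - 6*x*y + 6*y^2 + 9*x - 1*y + 4 is:
H = [[-4, -6], [-6, 12]]
Trace = -4 + 12 = 8
Determinant = -4*12 - (-6)^2 = -84
Discriminant = (8)^2 - 4*-84 = 400.0
Eigenvalues: lambda_1 = -6.0, lambda_2 = 14.0
The function is not convex.

0


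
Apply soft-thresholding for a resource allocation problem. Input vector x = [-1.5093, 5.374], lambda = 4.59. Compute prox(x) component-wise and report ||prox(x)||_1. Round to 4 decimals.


Soft-thresholding with lambda = 4.59:
prox(-1.5093) = sign(-1.5093)*max(|-1.5093| - 4.59, 0) = 0.0
prox(5.374) = sign(5.374)*max(|5.374| - 4.59, 0) = 0.784
prox(x) = [0.0, 0.784]
||prox(x)||_1 = 0.0 + 0.784 = 0.784


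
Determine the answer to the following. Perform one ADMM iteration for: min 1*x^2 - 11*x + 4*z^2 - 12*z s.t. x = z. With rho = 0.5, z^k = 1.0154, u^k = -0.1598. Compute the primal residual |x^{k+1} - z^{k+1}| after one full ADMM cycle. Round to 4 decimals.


ADMM iteration with rho = 0.5, z^k = 1.0154, u^k = -0.1598
Step 1: x-update.
Minimize 1*x^2 - 11*x + (0.5/2)*(x - 1.0154 - 0.1598)^2
FOC: (2*1 + 0.5)*x = 11 + 0.5*(1.0154 + 0.1598)
x^{k+1} = 4.635
Step 2: z-update.
Minimize 4*z^2 - 12*z + (0.5/2)*(4.635 - z - 0.1598)^2
FOC: (2*4 + 0.5)*z = 12 + 0.5*(4.635 - 0.1598)
z^{k+1} = 1.675
Step 3: u-update.
u^{k+1} = -0.1598 + 4.635 - 1.675 = 2.8002
Step 4: Primal residual = |4.635 - 1.675| = 2.96


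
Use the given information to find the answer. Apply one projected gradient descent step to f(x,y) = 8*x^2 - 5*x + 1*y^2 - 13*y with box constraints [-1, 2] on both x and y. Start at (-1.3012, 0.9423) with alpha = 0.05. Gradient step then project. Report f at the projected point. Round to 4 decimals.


Step 1: Compute gradient at (-1.3012, 0.9423).
grad_x = 2*8*-1.3012 - 5 = -25.8192
grad_y = 2*1*0.9423 - 13 = -11.1154
Step 2: Gradient step.
x_raw = -1.3012 - 0.05*-25.8192 = -0.0102
y_raw = 0.9423 - 0.05*-11.1154 = 1.4981
Step 3: Project onto [-1, 2].
x_proj = clip(-0.0102) = -0.0102
y_proj = clip(1.4981) = 1.4981
Step 4: Evaluate f.
f(-0.0102, 1.4981) = -17.1787


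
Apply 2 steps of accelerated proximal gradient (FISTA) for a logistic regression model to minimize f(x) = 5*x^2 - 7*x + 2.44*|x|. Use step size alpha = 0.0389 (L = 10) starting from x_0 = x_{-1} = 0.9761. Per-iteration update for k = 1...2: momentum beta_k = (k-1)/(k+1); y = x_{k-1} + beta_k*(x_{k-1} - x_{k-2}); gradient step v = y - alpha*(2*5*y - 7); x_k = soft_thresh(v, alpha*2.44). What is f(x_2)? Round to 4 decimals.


FISTA on f(x) = 5*x^2 - 7*x + 2.44*|x|
L = 10, alpha = 0.0389
Iteration 1: beta = 0.0, y = 0.9761 + 0.0*(0.9761 - 0.9761) = 0.9761
  grad(y) = 2.761, v = y - alpha*grad = 0.8687
  prox(v) = soft_thresh(0.8687, 0.0949) = 0.7738
Iteration 2: beta = 0.3333, y = 0.7738 + 0.3333*(0.7738 - 0.9761) = 0.7063
  grad(y) = 0.0634, v = y - alpha*grad = 0.7039
  prox(v) = soft_thresh(0.7039, 0.0949) = 0.609
f(x_2) = 5*0.609^2 - 7*0.609 + 2.44*|0.609| = -0.9227


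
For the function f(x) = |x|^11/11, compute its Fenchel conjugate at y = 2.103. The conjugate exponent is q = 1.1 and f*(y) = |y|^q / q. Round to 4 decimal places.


The conjugate exponent q satisfies 1/p + 1/q = 1.
p = 11, so q = 11/(11 - 1) = 1.1
|y|^q = 2.103^1.1 = 2.2653
f*(2.103) = 2.2653 / 1.1 = 2.0594


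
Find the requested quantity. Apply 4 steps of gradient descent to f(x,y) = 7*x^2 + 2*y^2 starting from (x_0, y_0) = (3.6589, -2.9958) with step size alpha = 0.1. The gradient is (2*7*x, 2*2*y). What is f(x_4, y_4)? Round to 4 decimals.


Gradient descent on f(x,y) = 7*x^2 + 2*y^2.
Starting point: (3.6589, -2.9958), alpha = 0.1
Step 1: grad_x = 2*7*3.6589 = 51.2246, grad_y = 2*2*-2.9958 = -11.9832
  x_1 = 3.6589 - 0.1*51.2246 = -1.4636
  y_1 = -2.9958 - 0.1*-11.9832 = -1.7975
Step 2: grad_x = 2*7*-1.4636 = -20.4898, grad_y = 2*2*-1.7975 = -7.1899
  x_2 = -1.4636 - 0.1*-20.4898 = 0.5854
  y_2 = -1.7975 - 0.1*-7.1899 = -1.0785
Step 3: grad_x = 2*7*0.5854 = 8.1959, grad_y = 2*2*-1.0785 = -4.314
  x_3 = 0.5854 - 0.1*8.1959 = -0.2342
  y_3 = -1.0785 - 0.1*-4.314 = -0.6471
Step 4: grad_x = 2*7*-0.2342 = -3.2784, grad_y = 2*2*-0.6471 = -2.5884
  x_4 = -0.2342 - 0.1*-3.2784 = 0.0937
  y_4 = -0.6471 - 0.1*-2.5884 = -0.3883
f(0.0937, -0.3883) = 7*0.0937^2 + 2*(-0.3883)^2 = 0.3629


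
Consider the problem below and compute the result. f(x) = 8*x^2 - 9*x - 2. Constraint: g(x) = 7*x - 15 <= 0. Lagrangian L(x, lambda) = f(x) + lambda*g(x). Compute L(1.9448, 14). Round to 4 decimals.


Step 1: Evaluate f(x).
f(1.9448) = 8*1.9448^2 - 9*1.9448 - 2 = 10.7548
Step 2: Evaluate g(x).
g(1.9448) = 7*1.9448 - 15 = -1.3864
Step 3: Compute Lagrangian.
L = 10.7548 + 14*-1.3864 = -8.6548


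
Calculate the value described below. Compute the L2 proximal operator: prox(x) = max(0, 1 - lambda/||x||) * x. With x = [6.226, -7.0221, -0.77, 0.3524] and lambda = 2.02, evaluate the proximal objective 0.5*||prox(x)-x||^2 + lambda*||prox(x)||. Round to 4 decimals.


Step 1: Compute ||x||.
||x|| = 9.4228
Step 2: Compute scaling factor.
scale = max(0, 1 - 2.02/9.4228) = 0.7856
Step 3: prox(x) = [4.8913, -5.5168, -0.6049, 0.2769]
||prox(x)|| = 7.4028
Step 4: Proximal objective.
0.5*||prox-x||^2 = 2.0402
lambda*||prox|| = 14.9537
Total = 16.994


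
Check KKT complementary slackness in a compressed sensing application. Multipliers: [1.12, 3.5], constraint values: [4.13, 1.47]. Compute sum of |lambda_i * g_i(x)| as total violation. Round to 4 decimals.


KKT complementary slackness check:
lambda_1 * g_1 = 1.12 * 4.13 = 4.6256
lambda_2 * g_2 = 3.5 * 1.47 = 5.145
Total violation = 4.6256 + 5.145 = 9.7706


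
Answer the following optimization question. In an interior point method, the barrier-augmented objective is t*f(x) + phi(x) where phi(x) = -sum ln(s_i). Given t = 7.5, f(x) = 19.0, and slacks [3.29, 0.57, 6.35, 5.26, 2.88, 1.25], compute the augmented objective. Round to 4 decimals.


Step 1: Compute log-barrier.
ln values: [1.1909, -0.5621, 1.8485, 1.6601, 1.0578, 0.2231]
phi = -(1.1909 - 0.5621 + 1.8485 + 1.6601 + 1.0578 + 0.2231) = -5.4183
Step 2: Compute augmented objective.
t*f(x) = 7.5*19.0 = 142.5
Total = 142.5 - 5.4183 = 137.0817


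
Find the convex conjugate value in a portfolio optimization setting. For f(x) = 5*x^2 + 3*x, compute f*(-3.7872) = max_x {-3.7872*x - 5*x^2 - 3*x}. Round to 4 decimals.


f*(y) = sup_x {y*x - a*x^2 - b*x} = sup_x {(y-b)*x - a*x^2}
FOC: (y - b) - 2a*x = 0 => x* = (y - b)/(2a)
x* = (-3.7872 - 3)/(2*5) = -0.6787
f*(-3.7872) = (y-b)^2/(4a) = (-3.7872 - 3)^2/(4*5)
= 46.0661/20 = 2.3033


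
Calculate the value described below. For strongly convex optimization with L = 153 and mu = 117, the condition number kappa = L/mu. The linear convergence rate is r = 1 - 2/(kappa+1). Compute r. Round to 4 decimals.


Step 1: Compute the condition number.
kappa = L/mu = 153/117 = 1.3077
Step 2: Compute the convergence rate.
r = 1 - 2/(kappa + 1) = 1 - 2*mu/(L + mu) = (L - mu)/(L + mu) = 36/270 = 0.1333


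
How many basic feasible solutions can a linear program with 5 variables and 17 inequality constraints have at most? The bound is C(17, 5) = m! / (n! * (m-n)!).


Each vertex corresponds to some choice of n active constraints out of m, so the number of vertices is at most C(m, n) = m! / (n!(m-n)!).
m = 17, n = 5
Numerator: 17 * 16 * 15 * 14 * 13
Denominator: 5! = 120
C(17, 5) = 6188


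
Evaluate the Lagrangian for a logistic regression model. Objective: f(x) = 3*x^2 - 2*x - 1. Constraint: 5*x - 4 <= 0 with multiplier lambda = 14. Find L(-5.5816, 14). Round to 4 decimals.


Step 1: Evaluate f(x).
f(-5.5816) = 3*(-5.5816)^2 - 2*(-5.5816) - 1 = 103.626
Step 2: Evaluate g(x).
g(-5.5816) = 5*-5.5816 - 4 = -31.908
Step 3: Compute Lagrangian.
L = 103.626 + 14*-31.908 = -343.086


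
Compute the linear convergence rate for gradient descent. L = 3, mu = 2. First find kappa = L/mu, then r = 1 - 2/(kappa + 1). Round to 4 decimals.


Step 1: Compute the condition number.
kappa = L/mu = 3/2 = 1.5
Step 2: Compute the convergence rate.
r = 1 - 2/(kappa + 1) = 1 - 2*mu/(L + mu) = (L - mu)/(L + mu) = 1/5 = 0.2


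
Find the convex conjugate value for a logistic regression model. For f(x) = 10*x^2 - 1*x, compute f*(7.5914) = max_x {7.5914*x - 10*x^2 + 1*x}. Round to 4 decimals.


f*(y) = sup_x {y*x - a*x^2 - b*x} = sup_x {(y-b)*x - a*x^2}
FOC: (y - b) - 2a*x = 0 => x* = (y - b)/(2a)
x* = (7.5914 + 1)/(2*10) = 0.4296
f*(7.5914) = (y-b)^2/(4a) = (7.5914 + 1)^2/(4*10)
= 73.8122/40 = 1.8453


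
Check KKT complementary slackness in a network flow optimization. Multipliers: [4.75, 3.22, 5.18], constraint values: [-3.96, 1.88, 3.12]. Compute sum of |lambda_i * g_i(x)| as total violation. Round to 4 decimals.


KKT complementary slackness check:
lambda_1 * g_1 = 4.75 * -3.96 = -18.81
lambda_2 * g_2 = 3.22 * 1.88 = 6.0536
lambda_3 * g_3 = 5.18 * 3.12 = 16.1616
Total violation = 18.81 + 6.0536 + 16.1616 = 41.0252


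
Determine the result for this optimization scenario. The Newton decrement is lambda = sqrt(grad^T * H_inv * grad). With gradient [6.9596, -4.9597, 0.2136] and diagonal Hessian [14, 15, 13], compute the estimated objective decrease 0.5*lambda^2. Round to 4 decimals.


Step 1: H is diagonal, so H^(-1) * g = [0.4971, -0.3306, 0.0164].
Step 2: g^T H^(-1) g = sum_i g_i^2 / H_ii
  = (6.9596)^2/14 + (-4.9597)^2/15 + (0.2136)^2/13
  = 3.4597 + 1.6399 + 0.0035 = 5.1031
Step 3: Objective decrease = 0.5 * g^T H^(-1) g = 2.5516


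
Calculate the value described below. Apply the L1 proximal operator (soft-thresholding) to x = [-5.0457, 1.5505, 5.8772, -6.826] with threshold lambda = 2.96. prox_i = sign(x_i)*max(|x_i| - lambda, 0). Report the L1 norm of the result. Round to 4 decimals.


Soft-thresholding with lambda = 2.96:
prox(-5.0457) = sign(-5.0457)*max(|-5.0457| - 2.96, 0) = -2.0857
prox(1.5505) = sign(1.5505)*max(|1.5505| - 2.96, 0) = 0.0
prox(5.8772) = sign(5.8772)*max(|5.8772| - 2.96, 0) = 2.9172
prox(-6.826) = sign(-6.826)*max(|-6.826| - 2.96, 0) = -3.866
prox(x) = [-2.0857, 0.0, 2.9172, -3.866]
||prox(x)||_1 = 2.0857 + 0.0 + 2.9172 + 3.866 = 8.8689


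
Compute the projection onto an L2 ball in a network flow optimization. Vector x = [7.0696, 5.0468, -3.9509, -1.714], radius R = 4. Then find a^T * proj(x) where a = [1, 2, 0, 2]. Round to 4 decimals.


Step 1: Compute ||x|| (intermediates to 6 decimals).
||x|| = sqrt(7.0696^2 + 5.0468^2 + (-3.9509)^2 + (-1.714)^2) = 9.695197
Step 2: Project.
Since ||x|| > R, scale = R/||x|| = 4/9.695197 = 0.412575, proj(x) = scale * x
proj(x) = [2.91674, 2.082184, -1.630043, -0.707154]
Step 3: Dot product.
a^T * proj(x) = 1*2.91674 + 2*2.082184 + 0*(-1.630043) + 2*(-0.707154) = 5.6668


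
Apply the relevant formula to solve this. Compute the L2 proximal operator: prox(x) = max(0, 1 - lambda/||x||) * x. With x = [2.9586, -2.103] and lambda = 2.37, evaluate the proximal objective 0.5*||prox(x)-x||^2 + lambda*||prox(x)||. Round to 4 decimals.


Step 1: Compute ||x||.
||x|| = 3.6299
Step 2: Compute scaling factor.
scale = max(0, 1 - 2.37/3.6299) = 0.3471
Step 3: prox(x) = [1.0269, -0.7299]
||prox(x)|| = 1.2599
Step 4: Proximal objective.
0.5*||prox-x||^2 = 2.8085
lambda*||prox|| = 2.986
Total = 5.7943


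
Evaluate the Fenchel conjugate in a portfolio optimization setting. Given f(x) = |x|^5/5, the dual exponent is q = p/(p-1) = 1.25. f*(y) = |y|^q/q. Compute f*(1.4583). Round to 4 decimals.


The conjugate exponent q satisfies 1/p + 1/q = 1.
p = 5, so q = 5/(5 - 1) = 1.25
|y|^q = 1.4583^1.25 = 1.6025
f*(1.4583) = 1.6025 / 1.25 = 1.282


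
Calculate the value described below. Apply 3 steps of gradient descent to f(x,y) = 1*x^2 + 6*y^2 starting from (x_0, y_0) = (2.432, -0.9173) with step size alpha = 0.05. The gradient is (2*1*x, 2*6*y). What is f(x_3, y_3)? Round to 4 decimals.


Gradient descent on f(x,y) = 1*x^2 + 6*y^2.
Starting point: (2.432, -0.9173), alpha = 0.05
Step 1: grad_x = 2*1*2.432 = 4.864, grad_y = 2*6*-0.9173 = -11.0076
  x_1 = 2.432 - 0.05*4.864 = 2.1888
  y_1 = -0.9173 - 0.05*-11.0076 = -0.3669
Step 2: grad_x = 2*1*2.1888 = 4.3776, grad_y = 2*6*-0.3669 = -4.403
  x_2 = 2.1888 - 0.05*4.3776 = 1.9699
  y_2 = -0.3669 - 0.05*-4.403 = -0.1468
Step 3: grad_x = 2*1*1.9699 = 3.9398, grad_y = 2*6*-0.1468 = -1.7612
  x_3 = 1.9699 - 0.05*3.9398 = 1.7729
  y_3 = -0.1468 - 0.05*-1.7612 = -0.0587
f(1.7729, -0.0587) = 1*1.7729^2 + 6*(-0.0587)^2 = 3.164


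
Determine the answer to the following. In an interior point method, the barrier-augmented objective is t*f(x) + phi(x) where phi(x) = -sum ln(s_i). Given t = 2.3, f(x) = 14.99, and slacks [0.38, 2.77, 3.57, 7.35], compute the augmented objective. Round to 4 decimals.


Step 1: Compute log-barrier.
ln values: [-0.9676, 1.0188, 1.2726, 1.9947]
phi = -(-0.9676 + 1.0188 + 1.2726 + 1.9947) = -3.3185
Step 2: Compute augmented objective.
t*f(x) = 2.3*14.99 = 34.477
Total = 34.477 - 3.3185 = 31.1585


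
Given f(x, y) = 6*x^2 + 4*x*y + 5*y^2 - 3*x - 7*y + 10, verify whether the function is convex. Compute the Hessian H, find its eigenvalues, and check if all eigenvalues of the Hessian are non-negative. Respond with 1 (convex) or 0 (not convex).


The Hessian of f(x,y) = 6*x^2 + 4*x*y + 5*y^2 - 3*x - 7*y + 10 is:
H = [[12, 4], [4, 10]]
Trace = 12 + 10 = 22
Determinant = 12*10 - (4)^2 = 104
Discriminant = (22)^2 - 4*104 = 68.0
Eigenvalues: lambda_1 = 6.8769, lambda_2 = 15.1231
The function is convex.

1


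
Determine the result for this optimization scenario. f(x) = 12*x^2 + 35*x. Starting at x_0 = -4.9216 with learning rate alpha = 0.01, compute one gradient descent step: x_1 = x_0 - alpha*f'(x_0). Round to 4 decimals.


We compute the gradient at x_0 and apply the update.
f'(x) = 24*x + 35
f'(-4.9216) = 24*-4.9216 + 35 = -83.1184
x_1 = -4.9216 - 0.01*-83.1184 = -4.0904


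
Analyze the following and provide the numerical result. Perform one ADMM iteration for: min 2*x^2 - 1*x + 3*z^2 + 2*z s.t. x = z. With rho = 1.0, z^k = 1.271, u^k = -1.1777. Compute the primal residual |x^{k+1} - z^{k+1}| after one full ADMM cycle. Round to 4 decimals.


ADMM iteration with rho = 1.0, z^k = 1.271, u^k = -1.1777
Step 1: x-update.
Minimize 2*x^2 - 1*x + (1.0/2)*(x - 1.271 - 1.1777)^2
FOC: (2*2 + 1.0)*x = 1 + 1.0*(1.271 + 1.1777)
x^{k+1} = 0.6897
Step 2: z-update.
Minimize 3*z^2 + 2*z + (1.0/2)*(0.6897 - z - 1.1777)^2
FOC: (2*3 + 1.0)*z = -2 + 1.0*(0.6897 - 1.1777)
z^{k+1} = -0.3554
Step 3: u-update.
u^{k+1} = -1.1777 + 0.6897 + 0.3554 = -0.1325
Step 4: Primal residual = |0.6897 + 0.3554| = 1.0452


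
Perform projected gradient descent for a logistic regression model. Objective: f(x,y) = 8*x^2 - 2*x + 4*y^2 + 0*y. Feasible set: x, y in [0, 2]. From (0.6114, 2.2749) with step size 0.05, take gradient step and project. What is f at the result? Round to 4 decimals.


Step 1: Compute gradient at (0.6114, 2.2749).
grad_x = 2*8*0.6114 - 2 = 7.7824
grad_y = 2*4*2.2749 + 0 = 18.1992
Step 2: Gradient step.
x_raw = 0.6114 - 0.05*7.7824 = 0.2223
y_raw = 2.2749 - 0.05*18.1992 = 1.3649
Step 3: Project onto [0, 2].
x_proj = clip(0.2223) = 0.2223
y_proj = clip(1.3649) = 1.3649
Step 4: Evaluate f.
f(0.2223, 1.3649) = 7.403


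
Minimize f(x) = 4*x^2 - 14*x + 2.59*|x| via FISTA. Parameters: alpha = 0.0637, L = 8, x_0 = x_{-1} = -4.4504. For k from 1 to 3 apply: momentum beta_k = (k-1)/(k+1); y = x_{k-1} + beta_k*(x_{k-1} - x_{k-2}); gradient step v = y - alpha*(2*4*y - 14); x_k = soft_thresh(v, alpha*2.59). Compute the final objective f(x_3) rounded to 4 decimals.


FISTA on f(x) = 4*x^2 - 14*x + 2.59*|x|
L = 8, alpha = 0.0637
Iteration 1: beta = 0.0, y = -4.4504 + 0.0*(-4.4504 + 4.4504) = -4.4504
  grad(y) = -49.6032, v = y - alpha*grad = -1.2907
  prox(v) = soft_thresh(-1.2907, 0.165) = -1.1257
Iteration 2: beta = 0.3333, y = -1.1257 + 0.3333*(-1.1257 + 4.4504) = -0.0175
  grad(y) = -14.1397, v = y - alpha*grad = 0.8832
  prox(v) = soft_thresh(0.8832, 0.165) = 0.7183
Iteration 3: beta = 0.5, y = 0.7183 + 0.5*(0.7183 + 1.1257) = 1.6402
  grad(y) = -0.8782, v = y - alpha*grad = 1.6962
  prox(v) = soft_thresh(1.6962, 0.165) = 1.5312
f(x_3) = 4*1.5312^2 - 14*1.5312 + 2.59*|1.5312| = -8.0927


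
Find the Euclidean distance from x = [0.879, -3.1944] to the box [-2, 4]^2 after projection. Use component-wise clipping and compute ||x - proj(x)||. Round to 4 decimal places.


Project each component onto [-2, 4].
clip(0.879) = 0.879, clip(-3.1944) = -2.0
Projection = [0.879, -2.0]
Squared diffs: [0.0, 1.4266]
Distance = sqrt(1.4266) = 1.1944


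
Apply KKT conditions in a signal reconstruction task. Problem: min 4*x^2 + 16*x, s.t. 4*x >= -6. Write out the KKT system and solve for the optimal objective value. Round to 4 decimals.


Step 1: Try lambda = 0 (constraint inactive).
x_unc = -16/(2*4) = -2.0
Check: 4*-2.0 = -8.0 < -6 -- violated!
Step 2: Constraint must be active: 4*x = -6
x* = -6/4 = -1.5
lambda = (2*4*(-1.5) + 16)/4 = 1.0
Step 3: Compute optimal value.
f(x*) = 4*(-1.5)^2 + 16*(-1.5) = -15.0


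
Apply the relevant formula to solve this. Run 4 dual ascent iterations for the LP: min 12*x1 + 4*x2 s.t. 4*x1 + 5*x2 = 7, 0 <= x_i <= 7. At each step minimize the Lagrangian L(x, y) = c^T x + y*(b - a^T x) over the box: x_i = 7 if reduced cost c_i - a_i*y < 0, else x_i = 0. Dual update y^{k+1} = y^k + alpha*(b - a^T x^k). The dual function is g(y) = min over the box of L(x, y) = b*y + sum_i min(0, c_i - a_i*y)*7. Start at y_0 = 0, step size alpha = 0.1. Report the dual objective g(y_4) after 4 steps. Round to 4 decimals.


Dual ascent for LP: min 12*x1 + 4*x2, 4*x1 + 5*x2 = 7, 0 <= x_i <= 7
Step 1: y^k = 0.0, reduced costs: (12.0, 4.0)
  x^k = (0.0, 0.0), subgradient = b - a^T x = 7.0
  y^{k+1} = 0.0 + 0.1*7.0 = 0.7
Step 2: y^k = 0.7, reduced costs: (9.2, 0.5)
  x^k = (0.0, 0.0), subgradient = b - a^T x = 7.0
  y^{k+1} = 0.7 + 0.1*7.0 = 1.4
Step 3: y^k = 1.4, reduced costs: (6.4, -3.0)
  x^k = (0.0, 7.0), subgradient = b - a^T x = -28.0
  y^{k+1} = 1.4 + 0.1*-28.0 = -1.4
Step 4: y^k = -1.4, reduced costs: (17.6, 11.0)
  x^k = (0.0, 0.0), subgradient = b - a^T x = 7.0
  y^{k+1} = -1.4 + 0.1*7.0 = -0.7
Dual objective at y_4 = -0.7: reduced costs (14.8, 7.5), box minimizer x = (0.0, 0.0)
g(y_4) = b*y + (c1 - a1*y)*x1 + (c2 - a2*y)*x2 = 7*(-0.7) + 14.8*0.0 + 7.5*0.0 = -4.9 + 0.0 + 0.0 = -4.9


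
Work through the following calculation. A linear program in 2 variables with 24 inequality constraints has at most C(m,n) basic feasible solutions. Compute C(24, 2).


Each vertex corresponds to some choice of n active constraints out of m, so the number of vertices is at most C(m, n) = m! / (n!(m-n)!).
m = 24, n = 2
Numerator: 24 * 23
Denominator: 2! = 2
C(24, 2) = 276


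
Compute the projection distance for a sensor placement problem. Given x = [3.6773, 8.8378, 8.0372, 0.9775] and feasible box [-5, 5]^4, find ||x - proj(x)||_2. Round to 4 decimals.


Project each component onto [-5, 5].
clip(3.6773) = 3.6773, clip(8.8378) = 5.0, clip(8.0372) = 5.0, clip(0.9775) = 0.9775
Projection = [3.6773, 5.0, 5.0, 0.9775]
Squared diffs: [0.0, 14.7287, 9.2246, 0.0]
Distance = sqrt(23.9533) = 4.8942


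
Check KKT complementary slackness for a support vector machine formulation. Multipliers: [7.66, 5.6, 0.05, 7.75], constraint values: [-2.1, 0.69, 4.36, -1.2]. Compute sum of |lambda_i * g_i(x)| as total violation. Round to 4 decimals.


KKT complementary slackness check:
lambda_1 * g_1 = 7.66 * -2.1 = -16.086
lambda_2 * g_2 = 5.6 * 0.69 = 3.864
lambda_3 * g_3 = 0.05 * 4.36 = 0.218
lambda_4 * g_4 = 7.75 * -1.2 = -9.3
Total violation = 16.086 + 3.864 + 0.218 + 9.3 = 29.468


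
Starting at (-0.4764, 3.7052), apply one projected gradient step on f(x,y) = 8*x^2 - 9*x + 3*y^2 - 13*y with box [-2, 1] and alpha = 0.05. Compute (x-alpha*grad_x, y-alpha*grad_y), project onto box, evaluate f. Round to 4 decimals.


Step 1: Compute gradient at (-0.4764, 3.7052).
grad_x = 2*8*-0.4764 - 9 = -16.6224
grad_y = 2*3*3.7052 - 13 = 9.2312
Step 2: Gradient step.
x_raw = -0.4764 - 0.05*-16.6224 = 0.3547
y_raw = 3.7052 - 0.05*9.2312 = 3.2436
Step 3: Project onto [-2, 1].
x_proj = clip(0.3547) = 0.3547
y_proj = clip(3.2436) = 1.0
Step 4: Evaluate f.
f(0.3547, 1.0) = -12.1859


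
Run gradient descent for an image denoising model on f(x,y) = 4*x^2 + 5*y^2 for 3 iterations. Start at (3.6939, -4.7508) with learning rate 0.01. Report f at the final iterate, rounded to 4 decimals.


Gradient descent on f(x,y) = 4*x^2 + 5*y^2.
Starting point: (3.6939, -4.7508), alpha = 0.01
Step 1: grad_x = 2*4*3.6939 = 29.5512, grad_y = 2*5*-4.7508 = -47.508
  x_1 = 3.6939 - 0.01*29.5512 = 3.3984
  y_1 = -4.7508 - 0.01*-47.508 = -4.2757
Step 2: grad_x = 2*4*3.3984 = 27.1871, grad_y = 2*5*-4.2757 = -42.7572
  x_2 = 3.3984 - 0.01*27.1871 = 3.1265
  y_2 = -4.2757 - 0.01*-42.7572 = -3.8481
Step 3: grad_x = 2*4*3.1265 = 25.0121, grad_y = 2*5*-3.8481 = -38.4815
  x_3 = 3.1265 - 0.01*25.0121 = 2.8764
  y_3 = -3.8481 - 0.01*-38.4815 = -3.4633
f(2.8764, -3.4633) = 4*2.8764^2 + 5*(-3.4633)^2 = 93.068


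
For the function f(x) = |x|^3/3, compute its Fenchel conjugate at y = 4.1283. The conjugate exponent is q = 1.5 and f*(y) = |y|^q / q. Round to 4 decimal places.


The conjugate exponent q satisfies 1/p + 1/q = 1.
p = 3, so q = 3/(3 - 1) = 1.5
|y|^q = 4.1283^1.5 = 8.388
f*(4.1283) = 8.388 / 1.5 = 5.592


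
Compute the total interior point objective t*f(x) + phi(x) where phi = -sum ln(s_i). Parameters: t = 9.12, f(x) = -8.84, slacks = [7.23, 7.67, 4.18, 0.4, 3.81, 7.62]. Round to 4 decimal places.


Step 1: Compute log-barrier.
ln values: [1.9782, 2.0373, 1.4303, -0.9163, 1.3376, 2.0308]
phi = -(1.9782 + 2.0373 + 1.4303 - 0.9163 + 1.3376 + 2.0308) = -7.898
Step 2: Compute augmented objective.
t*f(x) = 9.12*-8.84 = -80.6208
Total = -80.6208 - 7.898 = -88.5188


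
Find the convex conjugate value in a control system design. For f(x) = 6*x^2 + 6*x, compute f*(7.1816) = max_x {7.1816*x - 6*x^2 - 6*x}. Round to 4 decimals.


f*(y) = sup_x {y*x - a*x^2 - b*x} = sup_x {(y-b)*x - a*x^2}
FOC: (y - b) - 2a*x = 0 => x* = (y - b)/(2a)
x* = (7.1816 - 6)/(2*6) = 0.0985
f*(7.1816) = (y-b)^2/(4a) = (7.1816 - 6)^2/(4*6)
= 1.3962/24 = 0.0582


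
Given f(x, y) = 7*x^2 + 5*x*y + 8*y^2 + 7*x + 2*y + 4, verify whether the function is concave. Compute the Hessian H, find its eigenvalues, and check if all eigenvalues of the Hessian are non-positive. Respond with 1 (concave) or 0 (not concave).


The Hessian of f(x,y) = 7*x^2 + 5*x*y + 8*y^2 + 7*x + 2*y + 4 is:
H = [[14, 5], [5, 16]]
Trace = 14 + 16 = 30
Determinant = 14*16 - (5)^2 = 199
Discriminant = (30)^2 - 4*199 = 104.0
Eigenvalues: lambda_1 = 9.901, lambda_2 = 20.099
The function is not concave.

0


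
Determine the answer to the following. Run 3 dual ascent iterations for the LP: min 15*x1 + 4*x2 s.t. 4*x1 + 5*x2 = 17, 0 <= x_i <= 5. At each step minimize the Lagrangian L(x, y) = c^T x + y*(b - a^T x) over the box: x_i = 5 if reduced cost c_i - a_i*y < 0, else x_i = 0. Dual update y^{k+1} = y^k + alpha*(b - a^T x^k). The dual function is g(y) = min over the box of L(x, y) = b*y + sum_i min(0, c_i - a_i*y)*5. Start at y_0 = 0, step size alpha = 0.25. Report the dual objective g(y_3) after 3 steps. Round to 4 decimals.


Dual ascent for LP: min 15*x1 + 4*x2, 4*x1 + 5*x2 = 17, 0 <= x_i <= 5
Step 1: y^k = 0.0, reduced costs: (15.0, 4.0)
  x^k = (0.0, 0.0), subgradient = b - a^T x = 17.0
  y^{k+1} = 0.0 + 0.25*17.0 = 4.25
Step 2: y^k = 4.25, reduced costs: (-2.0, -17.25)
  x^k = (5.0, 5.0), subgradient = b - a^T x = -28.0
  y^{k+1} = 4.25 + 0.25*-28.0 = -2.75
Step 3: y^k = -2.75, reduced costs: (26.0, 17.75)
  x^k = (0.0, 0.0), subgradient = b - a^T x = 17.0
  y^{k+1} = -2.75 + 0.25*17.0 = 1.5
Dual objective at y_3 = 1.5: reduced costs (9.0, -3.5), box minimizer x = (0.0, 5.0)
g(y_3) = b*y + (c1 - a1*y)*x1 + (c2 - a2*y)*x2 = 17*1.5 + 9.0*0.0 + (-3.5)*5.0 = 25.5 + 0.0 - 17.5 = 8.0


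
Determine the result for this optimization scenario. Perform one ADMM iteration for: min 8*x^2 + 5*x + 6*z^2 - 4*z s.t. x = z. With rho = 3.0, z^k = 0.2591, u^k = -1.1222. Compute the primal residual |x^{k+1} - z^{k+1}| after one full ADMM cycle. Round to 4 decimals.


ADMM iteration with rho = 3.0, z^k = 0.2591, u^k = -1.1222
Step 1: x-update.
Minimize 8*x^2 + 5*x + (3.0/2)*(x - 0.2591 - 1.1222)^2
FOC: (2*8 + 3.0)*x = -5 + 3.0*(0.2591 + 1.1222)
x^{k+1} = -0.0451
Step 2: z-update.
Minimize 6*z^2 - 4*z + (3.0/2)*(-0.0451 - z - 1.1222)^2
FOC: (2*6 + 3.0)*z = 4 + 3.0*(-0.0451 - 1.1222)
z^{k+1} = 0.0332
Step 3: u-update.
u^{k+1} = -1.1222 - 0.0451 - 0.0332 = -1.2005
Step 4: Primal residual = |-0.0451 - 0.0332| = 0.0783


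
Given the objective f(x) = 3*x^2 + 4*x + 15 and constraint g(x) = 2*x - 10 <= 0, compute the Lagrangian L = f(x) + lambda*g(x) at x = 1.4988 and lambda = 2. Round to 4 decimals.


Step 1: Evaluate f(x).
f(1.4988) = 3*1.4988^2 + 4*1.4988 + 15 = 27.7344
Step 2: Evaluate g(x).
g(1.4988) = 2*1.4988 - 10 = -7.0024
Step 3: Compute Lagrangian.
L = 27.7344 + 2*-7.0024 = 13.7296


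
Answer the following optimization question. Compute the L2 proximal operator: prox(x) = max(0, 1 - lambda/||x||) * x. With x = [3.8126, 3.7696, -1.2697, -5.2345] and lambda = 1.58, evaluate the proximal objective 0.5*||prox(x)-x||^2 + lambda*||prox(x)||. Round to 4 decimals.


Step 1: Compute ||x||.
||x|| = 7.5999
Step 2: Compute scaling factor.
scale = max(0, 1 - 1.58/7.5999) = 0.7921
Step 3: prox(x) = [3.02, 2.9859, -1.0057, -4.1463]
||prox(x)|| = 6.0199
Step 4: Proximal objective.
0.5*||prox-x||^2 = 1.2482
lambda*||prox|| = 9.5114
Total = 10.7596


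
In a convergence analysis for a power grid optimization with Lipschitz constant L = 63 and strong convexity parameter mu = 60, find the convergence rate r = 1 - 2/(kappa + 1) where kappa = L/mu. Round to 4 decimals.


Step 1: Compute the condition number.
kappa = L/mu = 63/60 = 1.05
Step 2: Compute the convergence rate.
r = 1 - 2/(kappa + 1) = 1 - 2*mu/(L + mu) = (L - mu)/(L + mu) = 3/123 = 0.0244


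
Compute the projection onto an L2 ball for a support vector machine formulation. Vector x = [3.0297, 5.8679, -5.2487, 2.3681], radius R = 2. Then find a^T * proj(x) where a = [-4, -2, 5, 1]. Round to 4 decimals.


Step 1: Compute ||x|| (intermediates to 6 decimals).
||x|| = sqrt(3.0297^2 + 5.8679^2 + (-5.2487)^2 + 2.3681^2) = 8.76174
Step 2: Project.
Since ||x|| > R, scale = R/||x|| = 2/8.76174 = 0.228265, proj(x) = scale * x
proj(x) = [0.691574, 1.339436, -1.198095, 0.540554]
Step 3: Dot product.
a^T * proj(x) = -4*0.691574 - 2*1.339436 + 5*(-1.198095) + 1*0.540554 = -10.8951


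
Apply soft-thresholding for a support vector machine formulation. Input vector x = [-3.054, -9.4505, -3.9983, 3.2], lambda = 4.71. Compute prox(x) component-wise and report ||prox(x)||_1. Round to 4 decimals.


Soft-thresholding with lambda = 4.71:
prox(-3.054) = sign(-3.054)*max(|-3.054| - 4.71, 0) = 0.0
prox(-9.4505) = sign(-9.4505)*max(|-9.4505| - 4.71, 0) = -4.7405
prox(-3.9983) = sign(-3.9983)*max(|-3.9983| - 4.71, 0) = 0.0
prox(3.2) = sign(3.2)*max(|3.2| - 4.71, 0) = 0.0
prox(x) = [0.0, -4.7405, 0.0, 0.0]
||prox(x)||_1 = 0.0 + 4.7405 + 0.0 + 0.0 = 4.7405


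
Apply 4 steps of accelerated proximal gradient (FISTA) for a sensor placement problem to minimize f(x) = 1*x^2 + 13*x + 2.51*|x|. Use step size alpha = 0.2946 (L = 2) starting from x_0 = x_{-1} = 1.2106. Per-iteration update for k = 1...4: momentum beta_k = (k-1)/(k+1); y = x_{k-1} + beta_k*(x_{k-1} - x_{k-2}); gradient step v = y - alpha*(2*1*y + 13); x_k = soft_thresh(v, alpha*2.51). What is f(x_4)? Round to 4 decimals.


FISTA on f(x) = 1*x^2 + 13*x + 2.51*|x|
L = 2, alpha = 0.2946
Iteration 1: beta = 0.0, y = 1.2106 + 0.0*(1.2106 - 1.2106) = 1.2106
  grad(y) = 15.4212, v = y - alpha*grad = -3.3325
  prox(v) = soft_thresh(-3.3325, 0.7394) = -2.593
Iteration 2: beta = 0.3333, y = -2.593 + 0.3333*(-2.593 - 1.2106) = -3.8609
  grad(y) = 5.2782, v = y - alpha*grad = -5.4159
  prox(v) = soft_thresh(-5.4159, 0.7394) = -4.6764
Iteration 3: beta = 0.5, y = -4.6764 + 0.5*(-4.6764 + 2.593) = -5.7181
  grad(y) = 1.5638, v = y - alpha*grad = -6.1788
  prox(v) = soft_thresh(-6.1788, 0.7394) = -5.4394
Iteration 4: beta = 0.6, y = -5.4394 + 0.6*(-5.4394 + 4.6764) = -5.8971
  grad(y) = 1.2058, v = y - alpha*grad = -6.2523
  prox(v) = soft_thresh(-6.2523, 0.7394) = -5.5129
f(x_4) = 1*(-5.5129)^2 + 13*(-5.5129) + 2.51*|-5.5129| = -27.4383


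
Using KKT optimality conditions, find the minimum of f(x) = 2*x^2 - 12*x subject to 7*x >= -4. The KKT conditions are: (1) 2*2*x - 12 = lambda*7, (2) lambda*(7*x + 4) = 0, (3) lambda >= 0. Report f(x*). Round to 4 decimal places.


Step 1: Try lambda = 0 (constraint inactive).
Stationarity: 2*2*x - 12 = 0
x* = 12/(2*2) = 3.0
Check constraint: 7*3.0 = 21.0 >= -4 -- satisfied.
Step 2: Compute optimal value.
f(x*) = 2*3.0^2 - 12*3.0 = -18.0


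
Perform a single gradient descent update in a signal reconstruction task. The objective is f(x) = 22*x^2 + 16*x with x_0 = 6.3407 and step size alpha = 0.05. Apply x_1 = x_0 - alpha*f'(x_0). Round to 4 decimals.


We compute the gradient at x_0 and apply the update.
f'(x) = 44*x + 16
f'(6.3407) = 44*6.3407 + 16 = 294.9908
x_1 = 6.3407 - 0.05*294.9908 = -8.4088


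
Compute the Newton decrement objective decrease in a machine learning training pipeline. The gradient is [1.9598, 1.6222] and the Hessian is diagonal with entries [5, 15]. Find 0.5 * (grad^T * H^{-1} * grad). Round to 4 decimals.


Step 1: H is diagonal, so H^(-1) * g = [0.392, 0.1081].
Step 2: g^T H^(-1) g = sum_i g_i^2 / H_ii
  = (1.9598)^2/5 + (1.6222)^2/15
  = 0.7682 + 0.1754 = 0.9436
Step 3: Objective decrease = 0.5 * g^T H^(-1) g = 0.4718


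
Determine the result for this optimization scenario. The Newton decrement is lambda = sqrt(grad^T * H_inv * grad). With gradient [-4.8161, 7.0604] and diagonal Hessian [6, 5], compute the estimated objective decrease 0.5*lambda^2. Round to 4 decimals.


Step 1: H is diagonal, so H^(-1) * g = [-0.8027, 1.4121].
Step 2: g^T H^(-1) g = sum_i g_i^2 / H_ii
  = (-4.8161)^2/6 + (7.0604)^2/5
  = 3.8658 + 9.9698 = 13.8357
Step 3: Objective decrease = 0.5 * g^T H^(-1) g = 6.9178


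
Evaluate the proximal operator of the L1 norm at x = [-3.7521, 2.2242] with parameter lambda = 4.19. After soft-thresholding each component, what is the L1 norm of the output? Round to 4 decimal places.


Soft-thresholding with lambda = 4.19:
prox(-3.7521) = sign(-3.7521)*max(|-3.7521| - 4.19, 0) = 0.0
prox(2.2242) = sign(2.2242)*max(|2.2242| - 4.19, 0) = 0.0
prox(x) = [0.0, 0.0]
||prox(x)||_1 = 0.0 + 0.0 = 0.0


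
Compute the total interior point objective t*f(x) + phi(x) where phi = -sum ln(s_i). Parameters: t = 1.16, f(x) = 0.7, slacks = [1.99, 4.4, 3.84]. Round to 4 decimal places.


Step 1: Compute log-barrier.
ln values: [0.6881, 1.4816, 1.3455]
phi = -(0.6881 + 1.4816 + 1.3455) = -3.5152
Step 2: Compute augmented objective.
t*f(x) = 1.16*0.7 = 0.812
Total = 0.812 - 3.5152 = -2.7032


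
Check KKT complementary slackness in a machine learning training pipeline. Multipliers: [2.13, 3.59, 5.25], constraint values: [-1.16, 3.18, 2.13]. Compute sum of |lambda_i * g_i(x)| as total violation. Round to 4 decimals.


KKT complementary slackness check:
lambda_1 * g_1 = 2.13 * -1.16 = -2.4708
lambda_2 * g_2 = 3.59 * 3.18 = 11.4162
lambda_3 * g_3 = 5.25 * 2.13 = 11.1825
Total violation = 2.4708 + 11.4162 + 11.1825 = 25.0695


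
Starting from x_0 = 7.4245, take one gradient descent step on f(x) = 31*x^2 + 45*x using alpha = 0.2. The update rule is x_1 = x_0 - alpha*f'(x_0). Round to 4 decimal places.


We compute the gradient at x_0 and apply the update.
f'(x) = 62*x + 45
f'(7.4245) = 62*7.4245 + 45 = 505.319
x_1 = 7.4245 - 0.2*505.319 = -93.6393


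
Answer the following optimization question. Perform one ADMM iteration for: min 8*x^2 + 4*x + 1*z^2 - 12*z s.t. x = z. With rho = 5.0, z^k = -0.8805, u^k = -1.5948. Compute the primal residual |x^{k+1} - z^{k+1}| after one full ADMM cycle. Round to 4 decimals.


ADMM iteration with rho = 5.0, z^k = -0.8805, u^k = -1.5948
Step 1: x-update.
Minimize 8*x^2 + 4*x + (5.0/2)*(x + 0.8805 - 1.5948)^2
FOC: (2*8 + 5.0)*x = -4 + 5.0*(-0.8805 + 1.5948)
x^{k+1} = -0.0204
Step 2: z-update.
Minimize 1*z^2 - 12*z + (5.0/2)*(-0.0204 - z - 1.5948)^2
FOC: (2*1 + 5.0)*z = 12 + 5.0*(-0.0204 - 1.5948)
z^{k+1} = 0.5606
Step 3: u-update.
u^{k+1} = -1.5948 - 0.0204 - 0.5606 = -2.1758
Step 4: Primal residual = |-0.0204 - 0.5606| = 0.581


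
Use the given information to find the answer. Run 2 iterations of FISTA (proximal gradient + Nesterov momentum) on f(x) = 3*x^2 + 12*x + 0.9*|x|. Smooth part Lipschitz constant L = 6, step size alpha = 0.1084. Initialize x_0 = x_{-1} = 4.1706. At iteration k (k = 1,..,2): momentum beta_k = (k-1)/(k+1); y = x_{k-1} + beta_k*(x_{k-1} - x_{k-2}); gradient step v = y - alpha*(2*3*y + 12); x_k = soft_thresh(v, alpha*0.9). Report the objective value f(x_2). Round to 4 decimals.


FISTA on f(x) = 3*x^2 + 12*x + 0.9*|x|
L = 6, alpha = 0.1084
Iteration 1: beta = 0.0, y = 4.1706 + 0.0*(4.1706 - 4.1706) = 4.1706
  grad(y) = 37.0236, v = y - alpha*grad = 0.1572
  prox(v) = soft_thresh(0.1572, 0.0976) = 0.0597
Iteration 2: beta = 0.3333, y = 0.0597 + 0.3333*(0.0597 - 4.1706) = -1.3106
  grad(y) = 4.1363, v = y - alpha*grad = -1.759
  prox(v) = soft_thresh(-1.759, 0.0976) = -1.6614
f(x_2) = 3*(-1.6614)^2 + 12*(-1.6614) + 0.9*|-1.6614| = -10.1608
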